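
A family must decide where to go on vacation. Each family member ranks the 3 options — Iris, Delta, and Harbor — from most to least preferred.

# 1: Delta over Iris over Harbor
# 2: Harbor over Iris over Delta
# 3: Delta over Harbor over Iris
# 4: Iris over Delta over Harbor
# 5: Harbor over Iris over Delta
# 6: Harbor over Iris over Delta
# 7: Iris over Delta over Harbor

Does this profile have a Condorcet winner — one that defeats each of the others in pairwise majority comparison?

No

Head-to-head results (7 voters total):
Iris vs Delta: Iris wins 5–2.
Iris vs Harbor: Harbor wins 4–3.
Delta vs Harbor: Delta wins 4–3.
No candidate beats all others: Iris beats Delta beats Harbor beats Iris, a majority cycle.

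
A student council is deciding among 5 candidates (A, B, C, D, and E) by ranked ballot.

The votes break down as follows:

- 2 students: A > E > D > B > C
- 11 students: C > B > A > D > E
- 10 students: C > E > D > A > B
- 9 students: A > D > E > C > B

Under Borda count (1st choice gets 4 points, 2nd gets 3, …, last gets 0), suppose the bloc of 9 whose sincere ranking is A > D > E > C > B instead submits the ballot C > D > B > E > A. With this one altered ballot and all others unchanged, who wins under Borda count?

Borda totals with the altered ballot: A 40, B 53, C 120, D 62, E 45.
The winner is unchanged: still C.

C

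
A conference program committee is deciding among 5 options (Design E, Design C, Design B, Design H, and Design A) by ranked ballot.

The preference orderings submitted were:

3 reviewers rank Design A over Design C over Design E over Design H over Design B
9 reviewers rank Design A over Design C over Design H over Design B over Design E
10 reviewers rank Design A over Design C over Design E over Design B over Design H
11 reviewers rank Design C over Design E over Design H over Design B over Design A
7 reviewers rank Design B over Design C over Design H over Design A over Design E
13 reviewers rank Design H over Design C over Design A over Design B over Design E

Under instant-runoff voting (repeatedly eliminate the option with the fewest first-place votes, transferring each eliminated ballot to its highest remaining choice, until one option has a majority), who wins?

Design C

Round 1: Design A 22, Design H 13, Design C 11, Design B 7, Design E 0. Design E has the fewest and is eliminated.
Round 2: Design A 22, Design H 13, Design C 11, Design B 7. Design B has the fewest and is eliminated.
Round 3: Design A 22, Design C 18, Design H 13. Design H has the fewest and is eliminated.
Round 4: Design C 31, Design A 22. Design C has a majority.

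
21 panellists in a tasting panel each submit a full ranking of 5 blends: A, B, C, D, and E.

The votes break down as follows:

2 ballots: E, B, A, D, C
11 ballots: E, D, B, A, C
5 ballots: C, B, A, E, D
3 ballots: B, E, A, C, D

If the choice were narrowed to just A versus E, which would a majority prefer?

E

Ballots ranking A above E: 5.
Ballots ranking E above A: 2+11+3 = 16.
E wins the head-to-head, 16–5.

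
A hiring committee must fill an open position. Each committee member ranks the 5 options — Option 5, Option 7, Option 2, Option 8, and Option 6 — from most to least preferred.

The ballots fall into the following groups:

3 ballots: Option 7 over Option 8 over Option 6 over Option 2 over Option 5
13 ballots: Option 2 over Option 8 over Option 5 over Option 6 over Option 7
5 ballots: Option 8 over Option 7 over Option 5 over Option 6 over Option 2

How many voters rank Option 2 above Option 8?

Ballots ranking Option 2 above Option 8: 13.
Ballots ranking Option 8 above Option 2: 3+5 = 8.
So 13 of 21 voters prefer Option 2 to Option 8.

13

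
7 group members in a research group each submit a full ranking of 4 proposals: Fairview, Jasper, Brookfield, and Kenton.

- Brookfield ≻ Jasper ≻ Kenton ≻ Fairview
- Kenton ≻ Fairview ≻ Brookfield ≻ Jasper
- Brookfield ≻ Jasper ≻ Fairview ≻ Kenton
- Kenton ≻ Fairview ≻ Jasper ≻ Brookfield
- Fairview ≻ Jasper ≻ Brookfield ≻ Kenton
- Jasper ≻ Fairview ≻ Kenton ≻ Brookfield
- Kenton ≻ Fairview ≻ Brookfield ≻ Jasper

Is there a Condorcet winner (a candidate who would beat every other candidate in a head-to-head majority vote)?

No

Head-to-head results (7 voters total):
Fairview vs Jasper: Fairview wins 4–3.
Fairview vs Brookfield: Fairview wins 5–2.
Fairview vs Kenton: Kenton wins 4–3.
Jasper vs Brookfield: Brookfield wins 4–3.
Jasper vs Kenton: Jasper wins 4–3.
Brookfield vs Kenton: Kenton wins 4–3.
No candidate beats all others: Fairview beats Jasper beats Kenton beats Fairview, a majority cycle.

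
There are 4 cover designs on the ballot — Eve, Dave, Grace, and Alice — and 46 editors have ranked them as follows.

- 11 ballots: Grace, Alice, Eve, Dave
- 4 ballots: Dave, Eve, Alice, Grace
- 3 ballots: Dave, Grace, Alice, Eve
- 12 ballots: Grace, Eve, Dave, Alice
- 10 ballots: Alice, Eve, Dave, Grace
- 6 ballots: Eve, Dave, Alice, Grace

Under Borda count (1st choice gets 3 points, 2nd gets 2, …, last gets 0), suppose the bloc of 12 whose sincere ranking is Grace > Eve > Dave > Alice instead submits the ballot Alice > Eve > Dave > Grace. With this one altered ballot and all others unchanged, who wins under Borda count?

Alice

Borda totals with the altered ballot: Eve 81, Dave 55, Grace 39, Alice 101.
The switch changes the winner from Eve to Alice.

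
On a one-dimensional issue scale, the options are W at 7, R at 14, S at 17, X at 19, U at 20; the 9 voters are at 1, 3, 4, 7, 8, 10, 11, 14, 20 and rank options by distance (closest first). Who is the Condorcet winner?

W

With single-peaked preferences on a line, the Condorcet winner is the candidate closest to the median voter.
The median voter (position 8) is closest to W at 7.
Check: W vs X — voters closer to W: 7 of 9.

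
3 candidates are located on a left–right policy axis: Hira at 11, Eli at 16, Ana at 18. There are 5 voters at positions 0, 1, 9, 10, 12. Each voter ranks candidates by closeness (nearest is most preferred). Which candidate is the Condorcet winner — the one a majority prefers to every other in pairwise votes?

With single-peaked preferences on a line, the Condorcet winner is the candidate closest to the median voter.
The median voter (position 9) is closest to Hira at 11.
Check: Hira vs Eli — voters closer to Hira: 5 of 5.

Hira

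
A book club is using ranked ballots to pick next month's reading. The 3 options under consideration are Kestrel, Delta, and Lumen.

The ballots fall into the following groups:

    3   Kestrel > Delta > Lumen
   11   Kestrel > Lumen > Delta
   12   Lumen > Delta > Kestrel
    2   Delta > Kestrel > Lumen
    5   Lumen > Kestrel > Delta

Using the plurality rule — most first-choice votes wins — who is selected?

Lumen

First-place vote totals:
  Kestrel: 14
  Delta: 2
  Lumen: 17
Lumen has the most first-place votes.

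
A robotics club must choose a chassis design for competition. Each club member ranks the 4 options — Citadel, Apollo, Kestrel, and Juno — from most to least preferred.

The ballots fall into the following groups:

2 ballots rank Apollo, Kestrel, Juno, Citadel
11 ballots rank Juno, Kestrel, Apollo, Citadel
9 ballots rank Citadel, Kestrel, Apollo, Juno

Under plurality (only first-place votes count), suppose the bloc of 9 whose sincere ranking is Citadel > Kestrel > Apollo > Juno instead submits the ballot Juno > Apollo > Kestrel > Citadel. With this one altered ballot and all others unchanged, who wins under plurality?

First-place totals with the altered ballot: Citadel 0, Apollo 2, Kestrel 0, Juno 20.
The winner is unchanged: still Juno.

Juno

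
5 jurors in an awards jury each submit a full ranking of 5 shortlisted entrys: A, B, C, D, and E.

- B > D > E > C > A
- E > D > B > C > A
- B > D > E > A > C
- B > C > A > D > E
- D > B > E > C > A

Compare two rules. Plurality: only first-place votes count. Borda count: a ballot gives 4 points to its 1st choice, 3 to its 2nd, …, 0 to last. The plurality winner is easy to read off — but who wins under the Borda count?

B

Plurality first-place counts: A 0, B 3, C 0, D 1, E 1 → B.
Borda totals: A 3, B 17, C 6, D 14, E 10 → B.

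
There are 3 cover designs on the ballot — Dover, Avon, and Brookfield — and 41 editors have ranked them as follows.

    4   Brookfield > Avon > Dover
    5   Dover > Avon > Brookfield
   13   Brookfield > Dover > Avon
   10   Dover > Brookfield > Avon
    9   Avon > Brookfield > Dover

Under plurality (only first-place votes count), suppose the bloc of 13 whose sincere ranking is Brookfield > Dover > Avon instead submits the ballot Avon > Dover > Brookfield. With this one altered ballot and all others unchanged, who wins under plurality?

First-place totals with the altered ballot: Dover 15, Avon 22, Brookfield 4.
The switch changes the winner from Brookfield to Avon.

Avon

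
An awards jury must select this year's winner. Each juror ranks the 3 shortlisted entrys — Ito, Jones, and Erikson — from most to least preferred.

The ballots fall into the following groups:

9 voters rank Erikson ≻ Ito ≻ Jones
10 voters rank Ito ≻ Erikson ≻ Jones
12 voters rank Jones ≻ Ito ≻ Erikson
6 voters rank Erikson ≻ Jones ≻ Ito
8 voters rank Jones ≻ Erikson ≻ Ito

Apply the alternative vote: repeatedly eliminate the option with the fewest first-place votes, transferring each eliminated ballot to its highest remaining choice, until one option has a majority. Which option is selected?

Round 1: Jones 20, Erikson 15, Ito 10. Ito has the fewest and is eliminated.
Round 2: Erikson 25, Jones 20. Erikson has a majority.

Erikson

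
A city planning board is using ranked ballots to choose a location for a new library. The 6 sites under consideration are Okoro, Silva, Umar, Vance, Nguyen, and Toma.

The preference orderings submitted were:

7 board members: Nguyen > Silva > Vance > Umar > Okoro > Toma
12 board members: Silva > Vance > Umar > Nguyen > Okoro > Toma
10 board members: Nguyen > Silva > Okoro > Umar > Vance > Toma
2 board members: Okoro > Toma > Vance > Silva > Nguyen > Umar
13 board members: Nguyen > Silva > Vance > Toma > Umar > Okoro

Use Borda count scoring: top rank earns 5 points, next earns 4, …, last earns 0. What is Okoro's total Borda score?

Borda scores:
  Okoro: 7·1 + 12·1 + 10·3 + 2·5 + 13·0 = 59
  Silva: 7·4 + 12·5 + 10·4 + 2·2 + 13·4 = 184
  Umar: 7·2 + 12·3 + 10·2 + 2·0 + 13·1 = 83
  Vance: 7·3 + 12·4 + 10·1 + 2·3 + 13·3 = 124
  Nguyen: 7·5 + 12·2 + 10·5 + 2·1 + 13·5 = 176
  Toma: 7·0 + 12·0 + 10·0 + 2·4 + 13·2 = 34

59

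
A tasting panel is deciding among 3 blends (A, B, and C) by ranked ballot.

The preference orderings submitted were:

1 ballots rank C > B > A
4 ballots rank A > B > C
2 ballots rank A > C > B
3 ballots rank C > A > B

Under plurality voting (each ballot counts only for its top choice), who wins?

First-place vote totals:
  A: 6
  B: 0
  C: 4
A has the most first-place votes.

A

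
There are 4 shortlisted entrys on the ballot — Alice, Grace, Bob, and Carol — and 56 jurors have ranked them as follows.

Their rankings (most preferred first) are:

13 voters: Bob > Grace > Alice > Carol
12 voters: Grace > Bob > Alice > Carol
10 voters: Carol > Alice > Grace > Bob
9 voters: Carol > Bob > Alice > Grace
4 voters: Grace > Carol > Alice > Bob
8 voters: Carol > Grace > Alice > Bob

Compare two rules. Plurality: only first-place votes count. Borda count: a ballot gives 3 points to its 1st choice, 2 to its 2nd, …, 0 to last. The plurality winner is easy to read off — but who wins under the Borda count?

Plurality first-place counts: Alice 0, Grace 16, Bob 13, Carol 27 → Carol.
Borda totals: Alice 66, Grace 100, Bob 81, Carol 89 → Grace.

Grace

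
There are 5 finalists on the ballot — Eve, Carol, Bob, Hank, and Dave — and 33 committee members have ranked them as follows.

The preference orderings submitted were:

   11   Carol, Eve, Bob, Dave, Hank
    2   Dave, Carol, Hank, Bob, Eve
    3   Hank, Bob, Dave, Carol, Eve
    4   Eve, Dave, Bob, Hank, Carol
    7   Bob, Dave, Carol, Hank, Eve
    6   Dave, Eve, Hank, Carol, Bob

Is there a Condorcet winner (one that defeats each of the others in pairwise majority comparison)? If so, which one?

Head-to-head results (33 voters total):
Eve vs Carol: Carol wins 23–10.
Eve vs Bob: Eve wins 21–12.
Eve vs Hank: Eve wins 21–12.
Eve vs Dave: Dave wins 18–15.
Carol vs Bob: Carol wins 19–14.
Carol vs Hank: Carol wins 20–13.
Carol vs Dave: Dave wins 22–11.
Bob vs Hank: Bob wins 22–11.
Bob vs Dave: Bob wins 21–12.
Hank vs Dave: Dave wins 30–3.
No candidate beats all others: Eve beats Bob beats Dave beats Eve, a majority cycle.

No Condorcet winner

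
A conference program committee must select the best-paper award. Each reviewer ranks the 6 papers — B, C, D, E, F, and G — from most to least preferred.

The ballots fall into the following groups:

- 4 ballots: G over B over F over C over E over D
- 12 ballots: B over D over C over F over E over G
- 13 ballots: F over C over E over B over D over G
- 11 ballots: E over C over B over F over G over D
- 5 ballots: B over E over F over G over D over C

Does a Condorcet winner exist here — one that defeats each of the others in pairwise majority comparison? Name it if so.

C

Head-to-head results (45 voters total):
B vs C: C wins 24–21.
B vs D: B wins 45–0.
B vs E: E wins 24–21.
B vs F: B wins 32–13.
B vs G: B wins 41–4.
C vs D: C wins 28–17.
C vs E: C wins 29–16.
C vs F: C wins 23–22.
C vs G: C wins 36–9.
D vs E: E wins 33–12.
D vs F: F wins 33–12.
D vs G: D wins 25–20.
E vs F: F wins 29–16.
E vs G: E wins 41–4.
F vs G: F wins 41–4.
C beats each rival — B (24–21), D (28–17), E (29–16), F (23–22), G (36–9) — so C is the Condorcet winner.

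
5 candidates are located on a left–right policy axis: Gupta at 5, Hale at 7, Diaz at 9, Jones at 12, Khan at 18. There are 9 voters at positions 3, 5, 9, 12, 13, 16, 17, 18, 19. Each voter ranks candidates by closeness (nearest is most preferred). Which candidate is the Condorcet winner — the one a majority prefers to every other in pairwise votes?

Jones

With single-peaked preferences on a line, the Condorcet winner is the candidate closest to the median voter.
The median voter (position 13) is closest to Jones at 12.
Check: Jones vs Diaz — voters closer to Jones: 6 of 9.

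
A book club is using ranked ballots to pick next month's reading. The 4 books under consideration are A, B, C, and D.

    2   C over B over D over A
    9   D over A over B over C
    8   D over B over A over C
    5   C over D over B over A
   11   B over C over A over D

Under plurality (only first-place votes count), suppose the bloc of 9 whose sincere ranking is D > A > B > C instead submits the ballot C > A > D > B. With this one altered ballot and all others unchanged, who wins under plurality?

C

First-place totals with the altered ballot: A 0, B 11, C 16, D 8.
The switch changes the winner from D to C.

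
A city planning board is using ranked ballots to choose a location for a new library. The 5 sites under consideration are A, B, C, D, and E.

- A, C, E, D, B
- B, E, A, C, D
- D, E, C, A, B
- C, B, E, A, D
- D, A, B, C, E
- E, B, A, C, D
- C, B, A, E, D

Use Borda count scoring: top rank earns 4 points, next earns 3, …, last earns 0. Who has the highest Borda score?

C

Borda scores:
  A: 4 + 2 + 1 + 1 + 3 + 2 + 2 = 15
  B: 0 + 4 + 0 + 3 + 2 + 3 + 3 = 15
  C: 3 + 1 + 2 + 4 + 1 + 1 + 4 = 16
  D: 1 + 0 + 4 + 0 + 4 + 0 + 0 = 9
  E: 2 + 3 + 3 + 2 + 0 + 4 + 1 = 15
C has the highest total.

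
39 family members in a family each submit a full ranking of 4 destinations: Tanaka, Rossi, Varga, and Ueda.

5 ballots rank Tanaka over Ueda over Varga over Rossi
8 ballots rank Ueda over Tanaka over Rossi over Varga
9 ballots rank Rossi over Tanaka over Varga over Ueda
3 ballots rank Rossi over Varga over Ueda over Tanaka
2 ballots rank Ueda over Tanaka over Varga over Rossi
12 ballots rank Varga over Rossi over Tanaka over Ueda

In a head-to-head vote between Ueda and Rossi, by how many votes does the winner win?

9

Ballots ranking Ueda above Rossi: 5+8+2 = 15.
Ballots ranking Rossi above Ueda: 9+3+12 = 24.
Rossi wins 24–15, a margin of 9.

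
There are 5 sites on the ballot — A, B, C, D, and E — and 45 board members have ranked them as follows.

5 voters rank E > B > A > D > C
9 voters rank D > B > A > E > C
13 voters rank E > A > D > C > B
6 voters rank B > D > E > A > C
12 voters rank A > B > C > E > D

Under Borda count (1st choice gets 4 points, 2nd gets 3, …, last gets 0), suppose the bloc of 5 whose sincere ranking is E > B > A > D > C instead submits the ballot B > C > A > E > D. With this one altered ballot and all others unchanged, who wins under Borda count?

A

Borda totals with the altered ballot: A 121, B 107, C 52, D 80, E 90.
The winner is unchanged: still A.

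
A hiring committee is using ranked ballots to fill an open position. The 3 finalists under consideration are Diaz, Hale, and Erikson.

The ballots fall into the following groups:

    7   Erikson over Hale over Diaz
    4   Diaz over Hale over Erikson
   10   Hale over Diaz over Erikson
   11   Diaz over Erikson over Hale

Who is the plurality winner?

Diaz

First-place vote totals:
  Diaz: 15
  Hale: 10
  Erikson: 7
Diaz has the most first-place votes.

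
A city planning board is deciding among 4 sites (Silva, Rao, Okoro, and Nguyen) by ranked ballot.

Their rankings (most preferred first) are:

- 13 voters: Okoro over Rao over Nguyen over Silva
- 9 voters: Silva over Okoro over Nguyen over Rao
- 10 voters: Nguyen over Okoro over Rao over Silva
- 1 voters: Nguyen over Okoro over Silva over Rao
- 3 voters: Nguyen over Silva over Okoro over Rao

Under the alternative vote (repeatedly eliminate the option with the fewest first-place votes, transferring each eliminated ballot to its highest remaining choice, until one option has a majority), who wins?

Okoro

Round 1: Nguyen 14, Okoro 13, Silva 9, Rao 0. Rao has the fewest and is eliminated.
Round 2: Nguyen 14, Okoro 13, Silva 9. Silva has the fewest and is eliminated.
Round 3: Okoro 22, Nguyen 14. Okoro has a majority.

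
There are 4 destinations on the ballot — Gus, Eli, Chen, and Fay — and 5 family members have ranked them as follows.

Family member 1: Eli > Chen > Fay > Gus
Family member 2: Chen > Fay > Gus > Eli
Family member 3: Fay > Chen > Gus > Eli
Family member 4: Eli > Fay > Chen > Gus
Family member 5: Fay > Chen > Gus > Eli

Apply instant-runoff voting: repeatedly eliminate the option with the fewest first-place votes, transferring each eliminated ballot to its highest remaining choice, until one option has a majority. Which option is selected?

Round 1: Eli 2, Fay 2, Chen 1, Gus 0. Gus has the fewest and is eliminated.
Round 2: Eli 2, Fay 2, Chen 1. Chen has the fewest and is eliminated.
Round 3: Fay 3, Eli 2. Fay has a majority.

Fay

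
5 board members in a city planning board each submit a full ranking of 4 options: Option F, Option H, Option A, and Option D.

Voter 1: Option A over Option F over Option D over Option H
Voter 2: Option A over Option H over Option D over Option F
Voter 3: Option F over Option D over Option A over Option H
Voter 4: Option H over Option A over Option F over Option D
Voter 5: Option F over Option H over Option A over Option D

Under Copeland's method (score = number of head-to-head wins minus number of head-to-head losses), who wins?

Pairwise results:
  Option F vs Option H: Option F wins 3–2.
  Option F vs Option A: Option A wins 3–2.
  Option F vs Option D: Option F wins 4–1.
  Option H vs Option A: Option A wins 3–2.
  Option H vs Option D: Option H wins 3–2.
  Option A vs Option D: Option A wins 4–1.
Copeland scores (wins − losses):
  Option F: 2 − 1 = 1
  Option H: 1 − 2 = -1
  Option A: 3 − 0 = 3
  Option D: 0 − 3 = -3
Option A has the best Copeland score.

Option A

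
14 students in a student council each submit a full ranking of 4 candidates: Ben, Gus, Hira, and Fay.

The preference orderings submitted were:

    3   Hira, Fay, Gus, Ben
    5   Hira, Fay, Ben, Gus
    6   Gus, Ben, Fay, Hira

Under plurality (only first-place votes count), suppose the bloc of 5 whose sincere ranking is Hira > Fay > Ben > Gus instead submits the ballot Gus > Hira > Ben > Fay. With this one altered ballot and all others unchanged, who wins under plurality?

First-place totals with the altered ballot: Ben 0, Gus 11, Hira 3, Fay 0.
The switch changes the winner from Hira to Gus.

Gus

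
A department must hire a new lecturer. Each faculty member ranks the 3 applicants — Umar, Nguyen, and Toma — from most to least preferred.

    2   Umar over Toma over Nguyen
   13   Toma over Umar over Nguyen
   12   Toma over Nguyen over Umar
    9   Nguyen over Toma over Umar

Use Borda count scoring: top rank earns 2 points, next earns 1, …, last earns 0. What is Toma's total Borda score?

61

Borda scores:
  Umar: 2·2 + 13·1 + 12·0 + 9·0 = 17
  Nguyen: 2·0 + 13·0 + 12·1 + 9·2 = 30
  Toma: 2·1 + 13·2 + 12·2 + 9·1 = 61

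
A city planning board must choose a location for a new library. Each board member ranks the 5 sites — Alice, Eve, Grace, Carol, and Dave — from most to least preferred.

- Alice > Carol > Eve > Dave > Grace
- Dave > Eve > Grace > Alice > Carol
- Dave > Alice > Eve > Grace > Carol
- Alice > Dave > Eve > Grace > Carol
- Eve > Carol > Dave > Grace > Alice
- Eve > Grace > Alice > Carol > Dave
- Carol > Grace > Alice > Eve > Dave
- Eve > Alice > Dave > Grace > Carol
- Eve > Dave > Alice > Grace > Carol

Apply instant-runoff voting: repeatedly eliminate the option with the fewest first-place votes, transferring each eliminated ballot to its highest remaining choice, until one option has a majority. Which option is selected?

Eve

Round 1: Eve 4, Alice 2, Dave 2, Carol 1, Grace 0. Grace has the fewest and is eliminated.
Round 2: Eve 4, Alice 2, Dave 2, Carol 1. Carol has the fewest and is eliminated.
Round 3: Eve 4, Alice 3, Dave 2. Dave has the fewest and is eliminated.
Round 4: Eve 5, Alice 4. Eve has a majority.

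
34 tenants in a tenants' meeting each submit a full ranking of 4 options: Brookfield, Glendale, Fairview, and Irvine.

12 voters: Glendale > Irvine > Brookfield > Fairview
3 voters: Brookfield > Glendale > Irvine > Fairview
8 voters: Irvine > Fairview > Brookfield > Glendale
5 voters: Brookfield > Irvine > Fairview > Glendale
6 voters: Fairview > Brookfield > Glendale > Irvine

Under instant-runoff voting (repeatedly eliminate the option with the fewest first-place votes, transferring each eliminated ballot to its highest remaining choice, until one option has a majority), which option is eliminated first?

Round 1: Glendale 12, Brookfield 8, Irvine 8, Fairview 6. Fairview has the fewest and is eliminated.
Round 2: Brookfield 14, Glendale 12, Irvine 8. Irvine has the fewest and is eliminated.
Round 3: Brookfield 22, Glendale 12. Brookfield has a majority.

Fairview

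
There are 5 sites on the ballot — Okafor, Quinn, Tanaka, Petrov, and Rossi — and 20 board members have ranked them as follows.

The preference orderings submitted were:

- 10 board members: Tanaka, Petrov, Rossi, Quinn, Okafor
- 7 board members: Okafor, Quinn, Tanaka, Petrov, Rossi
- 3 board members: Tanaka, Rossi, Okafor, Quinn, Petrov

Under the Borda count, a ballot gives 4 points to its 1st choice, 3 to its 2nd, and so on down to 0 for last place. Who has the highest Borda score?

Tanaka

Borda scores:
  Okafor: 10·0 + 7·4 + 3·2 = 34
  Quinn: 10·1 + 7·3 + 3·1 = 34
  Tanaka: 10·4 + 7·2 + 3·4 = 66
  Petrov: 10·3 + 7·1 + 3·0 = 37
  Rossi: 10·2 + 7·0 + 3·3 = 29
Tanaka has the highest total.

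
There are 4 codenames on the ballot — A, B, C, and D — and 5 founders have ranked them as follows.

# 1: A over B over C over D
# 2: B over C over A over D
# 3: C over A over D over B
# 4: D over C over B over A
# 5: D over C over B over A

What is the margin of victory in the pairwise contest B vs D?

Ballots ranking B above D: 2.
Ballots ranking D above B: 3.
D wins 3–2, a margin of 1.

1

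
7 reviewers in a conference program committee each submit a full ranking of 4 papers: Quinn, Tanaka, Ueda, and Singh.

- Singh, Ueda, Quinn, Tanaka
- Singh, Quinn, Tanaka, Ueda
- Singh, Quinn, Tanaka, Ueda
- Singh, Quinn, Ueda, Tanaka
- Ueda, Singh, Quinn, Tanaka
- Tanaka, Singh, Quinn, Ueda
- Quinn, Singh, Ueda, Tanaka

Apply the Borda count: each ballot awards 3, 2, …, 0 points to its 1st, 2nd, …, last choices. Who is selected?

Singh

Borda scores:
  Quinn: 1 + 2 + 2 + 2 + 1 + 1 + 3 = 12
  Tanaka: 0 + 1 + 1 + 0 + 0 + 3 + 0 = 5
  Ueda: 2 + 0 + 0 + 1 + 3 + 0 + 1 = 7
  Singh: 3 + 3 + 3 + 3 + 2 + 2 + 2 = 18
Singh has the highest total.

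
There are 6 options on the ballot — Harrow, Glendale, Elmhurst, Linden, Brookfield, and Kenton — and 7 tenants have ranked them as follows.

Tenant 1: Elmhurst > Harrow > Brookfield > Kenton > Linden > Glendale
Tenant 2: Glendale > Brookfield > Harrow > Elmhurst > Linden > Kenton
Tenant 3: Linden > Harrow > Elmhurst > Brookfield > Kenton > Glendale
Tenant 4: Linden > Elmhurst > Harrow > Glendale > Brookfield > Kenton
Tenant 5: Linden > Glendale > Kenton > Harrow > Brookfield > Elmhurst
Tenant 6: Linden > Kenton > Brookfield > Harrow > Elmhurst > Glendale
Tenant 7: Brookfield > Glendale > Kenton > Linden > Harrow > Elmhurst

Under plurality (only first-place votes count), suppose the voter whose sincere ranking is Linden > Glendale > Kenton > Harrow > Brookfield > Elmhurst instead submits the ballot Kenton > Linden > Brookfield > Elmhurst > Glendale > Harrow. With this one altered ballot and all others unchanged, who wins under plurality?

First-place totals with the altered ballot: Harrow 0, Glendale 1, Elmhurst 1, Linden 3, Brookfield 1, Kenton 1.
The winner is unchanged: still Linden.

Linden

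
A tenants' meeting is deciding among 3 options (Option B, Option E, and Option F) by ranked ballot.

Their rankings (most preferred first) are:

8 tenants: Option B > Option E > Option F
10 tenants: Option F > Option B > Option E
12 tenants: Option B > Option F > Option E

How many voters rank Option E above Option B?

0

Ballots ranking Option E above Option B: 0.
Ballots ranking Option B above Option E: 8+10+12 = 30.
So 0 of 30 voters prefer Option E to Option B.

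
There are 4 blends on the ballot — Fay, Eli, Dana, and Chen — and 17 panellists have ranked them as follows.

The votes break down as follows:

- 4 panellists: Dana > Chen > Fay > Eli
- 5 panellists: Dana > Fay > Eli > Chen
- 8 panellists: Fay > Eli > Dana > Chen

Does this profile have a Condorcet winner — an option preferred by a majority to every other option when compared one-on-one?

Yes

Head-to-head results (17 voters total):
Fay vs Eli: Fay wins 17–0.
Fay vs Dana: Dana wins 9–8.
Fay vs Chen: Fay wins 13–4.
Eli vs Dana: Dana wins 9–8.
Eli vs Chen: Eli wins 13–4.
Dana vs Chen: Dana wins 17–0.
Dana beats each rival — Fay (9–8), Eli (9–8), Chen (17–0) — so Dana is the Condorcet winner.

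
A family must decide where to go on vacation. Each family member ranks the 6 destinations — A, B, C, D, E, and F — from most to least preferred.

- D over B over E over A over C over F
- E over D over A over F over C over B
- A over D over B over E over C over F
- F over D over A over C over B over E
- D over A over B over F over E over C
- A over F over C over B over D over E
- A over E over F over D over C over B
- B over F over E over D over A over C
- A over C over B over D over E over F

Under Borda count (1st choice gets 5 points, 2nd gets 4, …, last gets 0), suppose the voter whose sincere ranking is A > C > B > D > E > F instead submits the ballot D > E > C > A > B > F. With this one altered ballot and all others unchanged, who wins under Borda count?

D

Borda totals with the altered ballot: A 30, B 19, C 12, D 32, E 22, F 20.
The switch changes the winner from A to D.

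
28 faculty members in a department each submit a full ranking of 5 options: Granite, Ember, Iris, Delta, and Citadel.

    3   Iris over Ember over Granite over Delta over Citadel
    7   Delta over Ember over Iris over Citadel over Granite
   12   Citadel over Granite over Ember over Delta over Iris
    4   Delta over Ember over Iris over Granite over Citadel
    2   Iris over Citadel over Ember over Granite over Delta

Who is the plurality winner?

Citadel

First-place vote totals:
  Granite: 0
  Ember: 0
  Iris: 5
  Delta: 11
  Citadel: 12
Citadel has the most first-place votes.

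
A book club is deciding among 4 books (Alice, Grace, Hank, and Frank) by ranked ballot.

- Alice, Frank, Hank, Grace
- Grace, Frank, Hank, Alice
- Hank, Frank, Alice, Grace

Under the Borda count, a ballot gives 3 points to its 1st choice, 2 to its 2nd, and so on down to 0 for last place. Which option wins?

Borda scores:
  Alice: 3 + 0 + 1 = 4
  Grace: 0 + 3 + 0 = 3
  Hank: 1 + 1 + 3 = 5
  Frank: 2 + 2 + 2 = 6
Frank has the highest total.

Frank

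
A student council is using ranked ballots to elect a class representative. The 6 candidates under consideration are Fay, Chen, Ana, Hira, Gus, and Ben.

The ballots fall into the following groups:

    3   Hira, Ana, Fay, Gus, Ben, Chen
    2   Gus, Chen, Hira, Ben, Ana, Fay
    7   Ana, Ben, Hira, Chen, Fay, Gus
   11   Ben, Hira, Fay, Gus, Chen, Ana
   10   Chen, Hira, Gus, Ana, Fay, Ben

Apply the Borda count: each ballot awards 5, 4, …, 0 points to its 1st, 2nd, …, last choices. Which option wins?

Hira

Borda scores:
  Fay: 3·3 + 2·0 + 7·1 + 11·3 + 10·1 = 59
  Chen: 3·0 + 2·4 + 7·2 + 11·1 + 10·5 = 83
  Ana: 3·4 + 2·1 + 7·5 + 11·0 + 10·2 = 69
  Hira: 3·5 + 2·3 + 7·3 + 11·4 + 10·4 = 126
  Gus: 3·2 + 2·5 + 7·0 + 11·2 + 10·3 = 68
  Ben: 3·1 + 2·2 + 7·4 + 11·5 + 10·0 = 90
Hira has the highest total.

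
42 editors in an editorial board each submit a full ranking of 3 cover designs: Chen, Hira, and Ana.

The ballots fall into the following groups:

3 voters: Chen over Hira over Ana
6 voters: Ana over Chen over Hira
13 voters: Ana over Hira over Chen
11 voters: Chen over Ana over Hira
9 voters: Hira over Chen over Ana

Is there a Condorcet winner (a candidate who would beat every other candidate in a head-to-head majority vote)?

No

Head-to-head results (42 voters total):
Chen vs Hira: Hira wins 22–20.
Chen vs Ana: Chen wins 23–19.
Hira vs Ana: Ana wins 30–12.
No candidate beats all others: Chen beats Ana beats Hira beats Chen, a majority cycle.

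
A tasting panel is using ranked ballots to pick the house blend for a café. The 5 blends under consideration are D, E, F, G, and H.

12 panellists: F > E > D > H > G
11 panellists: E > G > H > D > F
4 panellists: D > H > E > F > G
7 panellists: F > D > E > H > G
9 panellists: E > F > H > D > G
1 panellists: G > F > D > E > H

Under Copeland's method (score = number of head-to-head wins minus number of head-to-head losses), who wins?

Pairwise results:
  D vs E: E wins 32–12.
  D vs F: F wins 29–15.
  D vs G: D wins 32–12.
  D vs H: D wins 24–20.
  E vs F: E wins 24–20.
  E vs G: E wins 43–1.
  E vs H: E wins 40–4.
  F vs G: F wins 32–12.
  F vs H: F wins 29–15.
  G vs H: H wins 32–12.
Copeland scores (wins − losses):
  D: 2 − 2 = 0
  E: 4 − 0 = 4
  F: 3 − 1 = 2
  G: 0 − 4 = -4
  H: 1 − 3 = -2
E has the best Copeland score.

E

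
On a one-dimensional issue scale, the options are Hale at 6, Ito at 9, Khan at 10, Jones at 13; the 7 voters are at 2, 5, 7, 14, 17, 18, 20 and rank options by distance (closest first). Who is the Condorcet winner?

Jones

With single-peaked preferences on a line, the Condorcet winner is the candidate closest to the median voter.
The median voter (position 14) is closest to Jones at 13.
Check: Jones vs Ito — voters closer to Jones: 4 of 7.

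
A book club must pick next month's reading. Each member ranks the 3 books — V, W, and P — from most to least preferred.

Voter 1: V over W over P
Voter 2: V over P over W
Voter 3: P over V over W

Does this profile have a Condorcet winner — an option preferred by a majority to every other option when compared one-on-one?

Yes

Head-to-head results (3 voters total):
V vs W: V wins 3–0.
V vs P: V wins 2–1.
W vs P: P wins 2–1.
V beats each rival — W (3–0), P (2–1) — so V is the Condorcet winner.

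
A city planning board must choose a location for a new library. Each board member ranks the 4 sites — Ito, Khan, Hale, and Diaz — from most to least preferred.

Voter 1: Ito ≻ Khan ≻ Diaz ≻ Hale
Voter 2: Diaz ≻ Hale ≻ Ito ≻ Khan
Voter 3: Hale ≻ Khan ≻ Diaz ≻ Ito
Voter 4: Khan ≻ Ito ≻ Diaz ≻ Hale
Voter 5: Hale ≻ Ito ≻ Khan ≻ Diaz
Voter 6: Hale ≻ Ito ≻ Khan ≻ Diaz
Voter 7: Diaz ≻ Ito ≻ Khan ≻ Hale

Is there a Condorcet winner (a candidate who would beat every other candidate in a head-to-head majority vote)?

No

Head-to-head results (7 voters total):
Ito vs Khan: Ito wins 5–2.
Ito vs Hale: Hale wins 4–3.
Ito vs Diaz: Ito wins 4–3.
Khan vs Hale: Hale wins 4–3.
Khan vs Diaz: Khan wins 5–2.
Hale vs Diaz: Diaz wins 4–3.
No candidate beats all others: Ito beats Diaz beats Hale beats Ito, a majority cycle.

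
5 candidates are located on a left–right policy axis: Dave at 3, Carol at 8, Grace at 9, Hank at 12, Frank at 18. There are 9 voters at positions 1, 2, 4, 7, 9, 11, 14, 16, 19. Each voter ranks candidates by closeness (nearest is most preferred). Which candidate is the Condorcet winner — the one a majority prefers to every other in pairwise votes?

Grace

With single-peaked preferences on a line, the Condorcet winner is the candidate closest to the median voter.
The median voter (position 9) is closest to Grace at 9.
Check: Grace vs Frank — voters closer to Grace: 6 of 9.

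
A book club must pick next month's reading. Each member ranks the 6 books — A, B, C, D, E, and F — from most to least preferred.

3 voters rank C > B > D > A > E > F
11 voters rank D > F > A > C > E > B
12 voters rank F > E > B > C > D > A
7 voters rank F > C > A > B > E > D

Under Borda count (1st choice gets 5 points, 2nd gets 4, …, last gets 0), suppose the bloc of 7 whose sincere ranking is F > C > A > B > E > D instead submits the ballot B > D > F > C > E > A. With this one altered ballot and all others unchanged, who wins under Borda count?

Borda totals with the altered ballot: A 39, B 83, C 75, D 104, E 69, F 125.
The winner is unchanged: still F.

F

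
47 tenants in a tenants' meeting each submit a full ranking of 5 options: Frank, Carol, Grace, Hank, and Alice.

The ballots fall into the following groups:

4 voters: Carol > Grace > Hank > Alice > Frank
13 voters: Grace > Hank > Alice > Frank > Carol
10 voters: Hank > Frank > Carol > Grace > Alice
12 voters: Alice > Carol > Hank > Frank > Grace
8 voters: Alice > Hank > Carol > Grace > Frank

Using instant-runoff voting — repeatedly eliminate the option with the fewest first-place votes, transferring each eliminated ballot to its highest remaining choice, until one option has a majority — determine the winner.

Round 1: Alice 20, Grace 13, Hank 10, Carol 4, Frank 0. Frank has the fewest and is eliminated.
Round 2: Alice 20, Grace 13, Hank 10, Carol 4. Carol has the fewest and is eliminated.
Round 3: Alice 20, Grace 17, Hank 10. Hank has the fewest and is eliminated.
Round 4: Grace 27, Alice 20. Grace has a majority.

Grace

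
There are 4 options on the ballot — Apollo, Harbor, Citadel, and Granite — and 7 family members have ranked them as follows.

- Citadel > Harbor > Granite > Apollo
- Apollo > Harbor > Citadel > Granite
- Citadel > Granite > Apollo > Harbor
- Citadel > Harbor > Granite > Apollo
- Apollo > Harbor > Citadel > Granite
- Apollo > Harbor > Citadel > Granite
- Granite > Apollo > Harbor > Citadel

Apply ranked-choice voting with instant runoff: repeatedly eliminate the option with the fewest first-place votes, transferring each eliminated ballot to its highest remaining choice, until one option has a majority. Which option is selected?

Apollo

Round 1: Apollo 3, Citadel 3, Granite 1, Harbor 0. Harbor has the fewest and is eliminated.
Round 2: Apollo 3, Citadel 3, Granite 1. Granite has the fewest and is eliminated.
Round 3: Apollo 4, Citadel 3. Apollo has a majority.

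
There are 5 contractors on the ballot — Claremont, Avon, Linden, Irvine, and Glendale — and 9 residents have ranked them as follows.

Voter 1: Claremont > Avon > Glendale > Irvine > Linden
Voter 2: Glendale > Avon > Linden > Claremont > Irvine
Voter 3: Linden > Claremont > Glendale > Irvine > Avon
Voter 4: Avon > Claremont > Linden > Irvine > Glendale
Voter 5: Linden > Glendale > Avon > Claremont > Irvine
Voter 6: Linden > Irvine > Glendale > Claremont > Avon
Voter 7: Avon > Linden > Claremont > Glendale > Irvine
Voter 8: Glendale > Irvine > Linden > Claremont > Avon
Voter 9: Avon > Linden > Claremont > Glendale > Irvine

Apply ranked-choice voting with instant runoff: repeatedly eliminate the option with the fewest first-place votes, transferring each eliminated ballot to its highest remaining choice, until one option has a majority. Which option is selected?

Round 1: Avon 3, Linden 3, Glendale 2, Claremont 1, Irvine 0. Irvine has the fewest and is eliminated.
Round 2: Avon 3, Linden 3, Glendale 2, Claremont 1. Claremont has the fewest and is eliminated.
Round 3: Avon 4, Linden 3, Glendale 2. Glendale has the fewest and is eliminated.
Round 4: Avon 5, Linden 4. Avon has a majority.

Avon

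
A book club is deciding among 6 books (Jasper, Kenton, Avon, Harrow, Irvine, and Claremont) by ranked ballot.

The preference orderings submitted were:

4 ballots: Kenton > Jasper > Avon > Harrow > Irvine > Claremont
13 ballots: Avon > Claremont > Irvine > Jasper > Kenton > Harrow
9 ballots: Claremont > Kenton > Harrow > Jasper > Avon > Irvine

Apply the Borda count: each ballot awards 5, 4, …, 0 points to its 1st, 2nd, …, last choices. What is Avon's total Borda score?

86

Borda scores:
  Jasper: 4·4 + 13·2 + 9·2 = 60
  Kenton: 4·5 + 13·1 + 9·4 = 69
  Avon: 4·3 + 13·5 + 9·1 = 86
  Harrow: 4·2 + 13·0 + 9·3 = 35
  Irvine: 4·1 + 13·3 + 9·0 = 43
  Claremont: 4·0 + 13·4 + 9·5 = 97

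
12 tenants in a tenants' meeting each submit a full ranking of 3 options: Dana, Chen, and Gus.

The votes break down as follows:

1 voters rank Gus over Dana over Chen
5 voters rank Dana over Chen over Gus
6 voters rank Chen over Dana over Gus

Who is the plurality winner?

Chen

First-place vote totals:
  Dana: 5
  Chen: 6
  Gus: 1
Chen has the most first-place votes.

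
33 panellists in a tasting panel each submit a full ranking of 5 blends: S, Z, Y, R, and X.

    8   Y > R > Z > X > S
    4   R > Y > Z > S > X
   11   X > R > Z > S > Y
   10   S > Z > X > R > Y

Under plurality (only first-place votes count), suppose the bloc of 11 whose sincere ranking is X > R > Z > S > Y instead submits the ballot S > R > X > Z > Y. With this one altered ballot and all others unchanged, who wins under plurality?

S

First-place totals with the altered ballot: S 21, Z 0, Y 8, R 4, X 0.
The switch changes the winner from X to S.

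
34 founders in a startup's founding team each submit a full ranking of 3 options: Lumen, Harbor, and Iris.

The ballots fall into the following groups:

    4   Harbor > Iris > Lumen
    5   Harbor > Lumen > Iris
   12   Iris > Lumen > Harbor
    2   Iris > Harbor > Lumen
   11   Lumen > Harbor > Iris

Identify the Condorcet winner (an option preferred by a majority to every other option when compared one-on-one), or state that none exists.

There is no Condorcet winner

Head-to-head results (34 voters total):
Lumen vs Harbor: Lumen wins 23–11.
Lumen vs Iris: Iris wins 18–16.
Harbor vs Iris: Harbor wins 20–14.
No candidate beats all others: Lumen beats Harbor beats Iris beats Lumen, a majority cycle.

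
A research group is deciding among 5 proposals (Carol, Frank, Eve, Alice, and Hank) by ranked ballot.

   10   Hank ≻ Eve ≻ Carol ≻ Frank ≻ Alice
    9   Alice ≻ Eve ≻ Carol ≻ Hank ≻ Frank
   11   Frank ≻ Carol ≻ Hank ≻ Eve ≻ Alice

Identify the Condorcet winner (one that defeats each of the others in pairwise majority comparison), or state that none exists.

Head-to-head results (30 voters total):
Carol vs Frank: Carol wins 19–11.
Carol vs Eve: Eve wins 19–11.
Carol vs Alice: Carol wins 21–9.
Carol vs Hank: Carol wins 20–10.
Frank vs Eve: Eve wins 19–11.
Frank vs Alice: Frank wins 21–9.
Frank vs Hank: Hank wins 19–11.
Eve vs Alice: Eve wins 21–9.
Eve vs Hank: Hank wins 21–9.
Alice vs Hank: Hank wins 21–9.
No candidate beats all others: Carol beats Hank beats Eve beats Carol, a majority cycle.

None — there is no Condorcet winner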